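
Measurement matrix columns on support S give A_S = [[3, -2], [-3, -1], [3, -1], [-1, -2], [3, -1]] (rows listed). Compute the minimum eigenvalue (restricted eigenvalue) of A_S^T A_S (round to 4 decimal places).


A_S^T A_S = [[37, -7], [-7, 11]].
trace = 48.
det = 358.
disc = trace^2 - 4*det = 2304 - 4*358 = 872.
sqrt(872) ≈ 29.529646.
lam_min = (48 - sqrt(872))/2 ≈ (48 - 29.529646)/2 = 9.235177 ≈ 9.2352.

9.2352


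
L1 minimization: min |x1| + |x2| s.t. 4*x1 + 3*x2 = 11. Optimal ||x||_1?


Axis intercepts:
  x1 = 11/4, x2 = 0: L1 = 11/4
  x1 = 0, x2 = 11/3: L1 = 11/3
x* = (11/4, 0)
||x*||_1 = 11/4.

11/4


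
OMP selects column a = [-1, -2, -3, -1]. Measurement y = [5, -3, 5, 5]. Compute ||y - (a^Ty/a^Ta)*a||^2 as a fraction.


a^T a = 15.
a^T y = -19.
coeff = -19/15 = -19/15.
||r||^2 = 899/15.

899/15


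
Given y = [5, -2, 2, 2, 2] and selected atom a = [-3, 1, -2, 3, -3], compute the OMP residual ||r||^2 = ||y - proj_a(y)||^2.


a^T a = 32.
a^T y = -21.
coeff = -21/32 = -21/32.
||r||^2 = 871/32.

871/32


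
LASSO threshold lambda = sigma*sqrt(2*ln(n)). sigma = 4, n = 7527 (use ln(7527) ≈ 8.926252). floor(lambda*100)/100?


ln(7527) ≈ 8.926252.
2*ln(n) ≈ 17.852504.
sqrt(2*ln(n)) ≈ sqrt(17.852504) ≈ 4.225222.
lambda ≈ 4*4.225222 = 16.900888.
floor(lambda*100)/100 = 16.90.

16.90


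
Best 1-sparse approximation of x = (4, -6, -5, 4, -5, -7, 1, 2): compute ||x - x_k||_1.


Sorted |x_i| descending: [7, 6, 5, 5, 4, 4, 2, 1]
Keep top 1: [7]
Tail entries: [6, 5, 5, 4, 4, 2, 1]
L1 error = sum of tail = 27.

27


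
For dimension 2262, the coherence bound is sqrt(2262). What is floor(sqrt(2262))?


47^2 = 2209 <= 2262 < 2304 = 48^2, so 47 <= sqrt(2262) < 48.
floor(sqrt(2262)) = 47.

47


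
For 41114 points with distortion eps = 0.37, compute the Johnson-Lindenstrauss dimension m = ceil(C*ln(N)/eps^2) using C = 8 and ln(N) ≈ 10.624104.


ln(41114) ≈ 10.624104.
eps^2 = 0.37^2 = 0.1369.
C*ln(N)/eps^2 ≈ 8*10.624104/0.1369 ≈ 620.8388.
m = ceil(620.8388) = 621.

621


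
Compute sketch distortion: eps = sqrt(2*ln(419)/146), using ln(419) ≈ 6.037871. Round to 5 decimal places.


ln(419) ≈ 6.037871.
2*ln(N)/m ≈ 2*6.037871/146 ≈ 0.08271056.
eps = sqrt(0.08271056) ≈ 0.2875944 ≈ 0.28759.

0.28759


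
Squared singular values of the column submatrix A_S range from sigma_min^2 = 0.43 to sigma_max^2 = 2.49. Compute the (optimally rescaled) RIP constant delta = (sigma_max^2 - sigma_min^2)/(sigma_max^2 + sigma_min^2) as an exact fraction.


lambda_max - lambda_min = 2.49 - 0.43 = 2.06.
lambda_max + lambda_min = 2.49 + 0.43 = 2.92.
delta = 2.06/2.92 = 206/292 = 103/146.

103/146


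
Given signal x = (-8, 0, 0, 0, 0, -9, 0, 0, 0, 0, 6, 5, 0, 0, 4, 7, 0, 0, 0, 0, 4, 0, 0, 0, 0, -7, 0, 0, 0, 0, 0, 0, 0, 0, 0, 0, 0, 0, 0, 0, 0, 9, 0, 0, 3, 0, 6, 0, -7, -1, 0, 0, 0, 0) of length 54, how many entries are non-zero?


Non-zero positions: [0, 5, 10, 11, 14, 15, 20, 25, 41, 44, 46, 48, 49].
Sparsity = 13.

13


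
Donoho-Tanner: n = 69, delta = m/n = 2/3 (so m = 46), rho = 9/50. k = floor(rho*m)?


m = 2/3*69 = 46.
rho = 9/50.
rho*m = 9/50*46 = 8.28.
k = floor(8.28) = 8.

8


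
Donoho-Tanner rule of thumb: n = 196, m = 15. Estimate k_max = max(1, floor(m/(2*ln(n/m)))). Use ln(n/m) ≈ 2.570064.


n/m = 196/15.
ln(n/m) ≈ 2.570064.
2*ln(n/m) ≈ 5.140128.
m/(2*ln(n/m)) ≈ 15/5.140128 ≈ 2.9182.
floor = 2.
k_max = max(1, 2) = 2.

2


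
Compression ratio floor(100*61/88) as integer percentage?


100*m/n = 100*61/88 ≈ 69.3182.
floor = 69.

69


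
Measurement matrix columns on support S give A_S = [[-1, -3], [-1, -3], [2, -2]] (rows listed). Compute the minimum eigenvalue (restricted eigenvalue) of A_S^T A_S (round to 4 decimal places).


A_S^T A_S = [[6, 2], [2, 22]].
trace = 28.
det = 128.
disc = trace^2 - 4*det = 784 - 4*128 = 272.
sqrt(272) ≈ 16.492423.
lam_min = (28 - sqrt(272))/2 ≈ (28 - 16.492423)/2 = 5.7537885 ≈ 5.7538.

5.7538


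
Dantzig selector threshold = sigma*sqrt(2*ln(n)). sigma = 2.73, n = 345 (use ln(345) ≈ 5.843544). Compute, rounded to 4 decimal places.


ln(345) ≈ 5.843544.
2*ln(n) ≈ 11.687088.
sqrt(2*ln(n)) ≈ sqrt(11.687088) ≈ 3.418638.
threshold ≈ 2.73*3.418638 = 9.33288174 ≈ 9.3329.

9.3329


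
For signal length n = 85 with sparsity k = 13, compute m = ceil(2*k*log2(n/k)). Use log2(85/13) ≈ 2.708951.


log2(n/k) = log2(85/13) ≈ 2.708951.
2*k*log2(n/k) ≈ 2*13*2.708951 = 70.432726.
m = ceil(70.432726) = 71.

71


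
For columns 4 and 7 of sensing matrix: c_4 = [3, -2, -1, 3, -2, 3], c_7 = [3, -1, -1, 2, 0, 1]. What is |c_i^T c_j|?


Inner product: 3*3 + -2*-1 + -1*-1 + 3*2 + -2*0 + 3*1
Products: [9, 2, 1, 6, 0, 3]
Sum = 21.
|dot| = 21.

21


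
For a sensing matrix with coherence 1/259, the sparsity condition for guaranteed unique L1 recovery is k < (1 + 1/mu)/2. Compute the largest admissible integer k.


1/mu = 259.
1 + 1/mu = 260.
(1 + 1/mu)/2 = 130 is an integer and the inequality is strict, so k_max = 130 - 1 = 129.

129


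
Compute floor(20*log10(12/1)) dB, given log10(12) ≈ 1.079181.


||x||/||e|| = 12/1 = 12.
log10(12) ≈ 1.079181.
20*log10(||x||/||e||) ≈ 20*1.079181 = 21.58362.
floor(21.58362) = 21.

21


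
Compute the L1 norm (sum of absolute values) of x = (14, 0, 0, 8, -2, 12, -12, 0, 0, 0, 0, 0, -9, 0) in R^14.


Non-zero entries: [(0, 14), (3, 8), (4, -2), (5, 12), (6, -12), (12, -9)]
Absolute values: [14, 8, 2, 12, 12, 9]
||x||_1 = sum = 57.

57


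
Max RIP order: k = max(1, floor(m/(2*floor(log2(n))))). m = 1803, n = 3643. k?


floor(log2(3643)) = 11.
2*11 = 22.
m/(2*floor(log2(n))) = 1803/22 ≈ 81.9545.
floor = 81.
k = max(1, 81) = 81.

81


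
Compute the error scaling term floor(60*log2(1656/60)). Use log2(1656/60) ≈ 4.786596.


log2(n/k) = log2(1656/60) ≈ 4.786596.
k*log2(n/k) ≈ 60*4.786596 = 287.19576.
floor(287.19576) = 287.

287


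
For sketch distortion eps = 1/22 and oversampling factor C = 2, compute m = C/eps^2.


1/eps = 22.
(1/eps)^2 = 484.
m = 2*484 = 968.

968


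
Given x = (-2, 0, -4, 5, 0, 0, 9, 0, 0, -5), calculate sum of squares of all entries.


Non-zero entries: [(0, -2), (2, -4), (3, 5), (6, 9), (9, -5)]
Squares: [4, 16, 25, 81, 25]
||x||_2^2 = sum = 151.

151


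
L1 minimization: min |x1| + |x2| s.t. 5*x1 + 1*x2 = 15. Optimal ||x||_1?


Axis intercepts:
  x1 = 3, x2 = 0: L1 = 3
  x1 = 0, x2 = 15: L1 = 15
x* = (3, 0)
||x*||_1 = 3.

3


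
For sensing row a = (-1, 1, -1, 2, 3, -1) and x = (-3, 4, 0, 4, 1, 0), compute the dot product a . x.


Non-zero terms: ['-1*-3', '1*4', '2*4', '3*1']
Products: [3, 4, 8, 3]
y = sum = 18.

18


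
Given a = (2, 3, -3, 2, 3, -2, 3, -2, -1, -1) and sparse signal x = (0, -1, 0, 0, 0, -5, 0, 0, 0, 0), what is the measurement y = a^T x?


Non-zero terms: ['3*-1', '-2*-5']
Products: [-3, 10]
y = sum = 7.

7


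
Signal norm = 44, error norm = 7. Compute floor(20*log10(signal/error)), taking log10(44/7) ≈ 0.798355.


||x||/||e|| = 44/7.
log10(44/7) ≈ 0.798355.
20*log10(||x||/||e||) ≈ 20*0.798355 = 15.9671.
floor(15.9671) = 15.

15


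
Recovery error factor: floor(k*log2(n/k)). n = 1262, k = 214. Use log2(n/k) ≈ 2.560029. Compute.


log2(n/k) = log2(1262/214) ≈ 2.560029.
k*log2(n/k) ≈ 214*2.560029 = 547.846206.
floor(547.846206) = 547.

547


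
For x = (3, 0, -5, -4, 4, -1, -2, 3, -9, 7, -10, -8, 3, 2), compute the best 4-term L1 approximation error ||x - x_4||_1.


Sorted |x_i| descending: [10, 9, 8, 7, 5, 4, 4, 3, 3, 3, 2, 2, 1, 0]
Keep top 4: [10, 9, 8, 7]
Tail entries: [5, 4, 4, 3, 3, 3, 2, 2, 1, 0]
L1 error = sum of tail = 27.

27


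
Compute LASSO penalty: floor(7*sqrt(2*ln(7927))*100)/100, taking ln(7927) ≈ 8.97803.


ln(7927) ≈ 8.97803.
2*ln(n) ≈ 17.95606.
sqrt(2*ln(n)) ≈ sqrt(17.95606) ≈ 4.237459.
lambda ≈ 7*4.237459 = 29.662213.
floor(lambda*100)/100 = 29.66.

29.66


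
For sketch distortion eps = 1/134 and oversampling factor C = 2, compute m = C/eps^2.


1/eps = 134.
(1/eps)^2 = 17956.
m = 2*17956 = 35912.

35912


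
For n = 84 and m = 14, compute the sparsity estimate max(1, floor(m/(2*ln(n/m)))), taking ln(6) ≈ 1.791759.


n/m = 84/14 = 6.
ln(n/m) ≈ 1.791759.
2*ln(n/m) ≈ 3.583518.
m/(2*ln(n/m)) ≈ 14/3.583518 ≈ 3.9068.
floor = 3.
k_max = max(1, 3) = 3.

3


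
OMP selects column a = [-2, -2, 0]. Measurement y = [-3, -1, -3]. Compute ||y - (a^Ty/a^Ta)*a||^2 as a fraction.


a^T a = 8.
a^T y = 8.
coeff = 8/8 = 1.
||r||^2 = 11.

11


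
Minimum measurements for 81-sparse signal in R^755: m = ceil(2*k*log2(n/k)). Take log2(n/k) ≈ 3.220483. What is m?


log2(n/k) = log2(755/81) ≈ 3.220483.
2*k*log2(n/k) ≈ 2*81*3.220483 = 521.718246.
m = ceil(521.718246) = 522.

522


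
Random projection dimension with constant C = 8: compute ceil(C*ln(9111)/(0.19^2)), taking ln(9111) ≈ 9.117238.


ln(9111) ≈ 9.117238.
eps^2 = 0.19^2 = 0.0361.
C*ln(N)/eps^2 ≈ 8*9.117238/0.0361 ≈ 2020.4406.
m = ceil(2020.4406) = 2021.

2021


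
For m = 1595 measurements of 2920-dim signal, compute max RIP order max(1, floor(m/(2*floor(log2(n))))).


floor(log2(2920)) = 11.
2*11 = 22.
m/(2*floor(log2(n))) = 1595/22 ≈ 72.5.
floor = 72.
k = max(1, 72) = 72.

72


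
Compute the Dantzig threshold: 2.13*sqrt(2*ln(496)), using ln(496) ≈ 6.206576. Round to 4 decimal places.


ln(496) ≈ 6.206576.
2*ln(n) ≈ 12.413152.
sqrt(2*ln(n)) ≈ sqrt(12.413152) ≈ 3.52323.
threshold ≈ 2.13*3.52323 = 7.5044799 ≈ 7.5045.

7.5045


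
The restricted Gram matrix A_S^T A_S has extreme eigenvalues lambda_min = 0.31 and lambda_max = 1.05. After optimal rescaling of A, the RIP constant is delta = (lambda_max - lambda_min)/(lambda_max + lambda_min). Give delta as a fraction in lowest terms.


lambda_max - lambda_min = 1.05 - 0.31 = 0.74.
lambda_max + lambda_min = 1.05 + 0.31 = 1.36.
delta = 0.74/1.36 = 74/136 = 37/68.

37/68


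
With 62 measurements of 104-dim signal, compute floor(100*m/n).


100*m/n = 100*62/104 ≈ 59.6154.
floor = 59.

59


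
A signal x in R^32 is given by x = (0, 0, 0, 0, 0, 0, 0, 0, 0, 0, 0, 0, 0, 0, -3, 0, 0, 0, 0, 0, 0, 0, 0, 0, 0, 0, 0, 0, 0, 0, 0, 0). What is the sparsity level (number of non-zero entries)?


Non-zero positions: [14].
Sparsity = 1.

1


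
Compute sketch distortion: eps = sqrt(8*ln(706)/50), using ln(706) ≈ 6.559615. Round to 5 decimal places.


ln(706) ≈ 6.559615.
8*ln(N)/m ≈ 8*6.559615/50 ≈ 1.0495384.
eps = sqrt(1.0495384) ≈ 1.0244698 ≈ 1.02447.

1.02447


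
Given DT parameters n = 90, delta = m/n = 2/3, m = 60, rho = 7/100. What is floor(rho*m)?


m = 2/3*90 = 60.
rho = 7/100.
rho*m = 7/100*60 = 4.2.
k = floor(4.2) = 4.

4


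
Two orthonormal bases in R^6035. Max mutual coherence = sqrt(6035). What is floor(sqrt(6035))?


77^2 = 5929 <= 6035 < 6084 = 78^2, so 77 <= sqrt(6035) < 78.
floor(sqrt(6035)) = 77.

77


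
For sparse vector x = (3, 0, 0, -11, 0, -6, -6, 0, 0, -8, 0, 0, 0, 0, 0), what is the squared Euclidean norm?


Non-zero entries: [(0, 3), (3, -11), (5, -6), (6, -6), (9, -8)]
Squares: [9, 121, 36, 36, 64]
||x||_2^2 = sum = 266.

266


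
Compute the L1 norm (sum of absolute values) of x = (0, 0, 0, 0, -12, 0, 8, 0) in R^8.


Non-zero entries: [(4, -12), (6, 8)]
Absolute values: [12, 8]
||x||_1 = sum = 20.

20


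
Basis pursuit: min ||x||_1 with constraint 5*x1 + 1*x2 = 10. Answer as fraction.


Axis intercepts:
  x1 = 2, x2 = 0: L1 = 2
  x1 = 0, x2 = 10: L1 = 10
x* = (2, 0)
||x*||_1 = 2.

2


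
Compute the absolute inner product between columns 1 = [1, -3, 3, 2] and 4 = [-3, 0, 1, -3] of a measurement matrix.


Inner product: 1*-3 + -3*0 + 3*1 + 2*-3
Products: [-3, 0, 3, -6]
Sum = -6.
|dot| = 6.

6


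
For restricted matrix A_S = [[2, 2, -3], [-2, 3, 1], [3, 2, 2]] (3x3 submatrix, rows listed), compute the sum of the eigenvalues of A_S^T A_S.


Sum of eigenvalues of A_S^T A_S = trace(A_S^T A_S) = sum of squared column norms of A_S.
A_S^T A_S diagonal: [17, 17, 14].
trace = 17 + 17 + 14 = 48.

48


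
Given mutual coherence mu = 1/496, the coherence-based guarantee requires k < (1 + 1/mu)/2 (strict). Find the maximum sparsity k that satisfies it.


1/mu = 496.
1 + 1/mu = 497.
(1 + 1/mu)/2 = 248.5 is not an integer, so k_max = floor(248.5) = 248.

248


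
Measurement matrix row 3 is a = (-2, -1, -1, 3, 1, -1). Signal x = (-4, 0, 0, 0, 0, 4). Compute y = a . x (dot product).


Non-zero terms: ['-2*-4', '-1*4']
Products: [8, -4]
y = sum = 4.

4


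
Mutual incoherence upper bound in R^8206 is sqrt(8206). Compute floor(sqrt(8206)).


90^2 = 8100 <= 8206 < 8281 = 91^2, so 90 <= sqrt(8206) < 91.
floor(sqrt(8206)) = 90.

90


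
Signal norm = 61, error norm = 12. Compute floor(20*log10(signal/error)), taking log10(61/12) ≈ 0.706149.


||x||/||e|| = 61/12.
log10(61/12) ≈ 0.706149.
20*log10(||x||/||e||) ≈ 20*0.706149 = 14.12298.
floor(14.12298) = 14.

14


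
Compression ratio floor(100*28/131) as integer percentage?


100*m/n = 100*28/131 ≈ 21.374.
floor = 21.

21


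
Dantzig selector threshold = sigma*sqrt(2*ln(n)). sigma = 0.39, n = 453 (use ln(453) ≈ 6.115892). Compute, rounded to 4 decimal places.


ln(453) ≈ 6.115892.
2*ln(n) ≈ 12.231784.
sqrt(2*ln(n)) ≈ sqrt(12.231784) ≈ 3.497397.
threshold ≈ 0.39*3.497397 = 1.36398483 ≈ 1.3640.

1.3640


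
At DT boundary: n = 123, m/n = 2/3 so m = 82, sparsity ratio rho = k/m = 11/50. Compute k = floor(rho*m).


m = 2/3*123 = 82.
rho = 11/50.
rho*m = 11/50*82 = 18.04.
k = floor(18.04) = 18.

18


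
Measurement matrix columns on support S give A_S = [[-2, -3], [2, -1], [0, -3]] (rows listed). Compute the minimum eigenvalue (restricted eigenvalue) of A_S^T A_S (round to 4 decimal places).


A_S^T A_S = [[8, 4], [4, 19]].
trace = 27.
det = 136.
disc = trace^2 - 4*det = 729 - 4*136 = 185.
sqrt(185) ≈ 13.601471.
lam_min = (27 - sqrt(185))/2 ≈ (27 - 13.601471)/2 = 6.6992645 ≈ 6.6993.

6.6993


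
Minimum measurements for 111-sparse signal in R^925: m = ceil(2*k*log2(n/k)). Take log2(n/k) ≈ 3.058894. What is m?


log2(n/k) = log2(925/111) ≈ 3.058894.
2*k*log2(n/k) ≈ 2*111*3.058894 = 679.074468.
m = ceil(679.074468) = 680.

680


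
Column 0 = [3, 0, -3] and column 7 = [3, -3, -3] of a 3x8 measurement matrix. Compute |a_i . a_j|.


Inner product: 3*3 + 0*-3 + -3*-3
Products: [9, 0, 9]
Sum = 18.
|dot| = 18.

18


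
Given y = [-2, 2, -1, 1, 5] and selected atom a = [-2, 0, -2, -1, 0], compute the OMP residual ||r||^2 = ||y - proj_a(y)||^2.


a^T a = 9.
a^T y = 5.
coeff = 5/9 = 5/9.
||r||^2 = 290/9.

290/9


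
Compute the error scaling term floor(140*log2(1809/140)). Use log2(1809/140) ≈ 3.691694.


log2(n/k) = log2(1809/140) ≈ 3.691694.
k*log2(n/k) ≈ 140*3.691694 = 516.83716.
floor(516.83716) = 516.

516


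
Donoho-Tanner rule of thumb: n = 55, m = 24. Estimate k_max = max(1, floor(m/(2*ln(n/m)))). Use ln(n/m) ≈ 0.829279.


n/m = 55/24.
ln(n/m) ≈ 0.829279.
2*ln(n/m) ≈ 1.658558.
m/(2*ln(n/m)) ≈ 24/1.658558 ≈ 14.4704.
floor = 14.
k_max = max(1, 14) = 14.

14


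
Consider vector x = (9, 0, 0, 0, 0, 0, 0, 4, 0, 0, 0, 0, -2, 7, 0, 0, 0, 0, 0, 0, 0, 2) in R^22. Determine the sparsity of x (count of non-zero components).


Non-zero positions: [0, 7, 12, 13, 21].
Sparsity = 5.

5


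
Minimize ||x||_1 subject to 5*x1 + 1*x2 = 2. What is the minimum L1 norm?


Axis intercepts:
  x1 = 2/5, x2 = 0: L1 = 2/5
  x1 = 0, x2 = 2: L1 = 2
x* = (2/5, 0)
||x*||_1 = 2/5.

2/5


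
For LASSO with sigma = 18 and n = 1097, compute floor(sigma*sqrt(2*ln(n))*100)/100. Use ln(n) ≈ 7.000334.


ln(1097) ≈ 7.000334.
2*ln(n) ≈ 14.000668.
sqrt(2*ln(n)) ≈ sqrt(14.000668) ≈ 3.741747.
lambda ≈ 18*3.741747 = 67.351446.
floor(lambda*100)/100 = 67.35.

67.35


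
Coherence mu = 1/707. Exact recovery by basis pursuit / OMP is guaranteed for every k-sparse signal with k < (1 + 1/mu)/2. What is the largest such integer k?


1/mu = 707.
1 + 1/mu = 708.
(1 + 1/mu)/2 = 354 is an integer and the inequality is strict, so k_max = 354 - 1 = 353.

353


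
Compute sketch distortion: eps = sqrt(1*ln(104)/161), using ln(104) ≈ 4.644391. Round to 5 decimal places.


ln(104) ≈ 4.644391.
1*ln(N)/m ≈ 1*4.644391/161 ≈ 0.02884715.
eps = sqrt(0.02884715) ≈ 0.1698445 ≈ 0.16984.

0.16984


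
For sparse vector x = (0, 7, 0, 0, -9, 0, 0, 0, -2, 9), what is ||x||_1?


Non-zero entries: [(1, 7), (4, -9), (8, -2), (9, 9)]
Absolute values: [7, 9, 2, 9]
||x||_1 = sum = 27.

27


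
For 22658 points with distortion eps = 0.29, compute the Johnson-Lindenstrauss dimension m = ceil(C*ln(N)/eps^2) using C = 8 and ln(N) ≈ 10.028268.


ln(22658) ≈ 10.028268.
eps^2 = 0.29^2 = 0.0841.
C*ln(N)/eps^2 ≈ 8*10.028268/0.0841 ≈ 953.9375.
m = ceil(953.9375) = 954.

954


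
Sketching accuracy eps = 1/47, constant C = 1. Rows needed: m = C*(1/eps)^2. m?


1/eps = 47.
(1/eps)^2 = 2209.
m = 1*2209 = 2209.

2209


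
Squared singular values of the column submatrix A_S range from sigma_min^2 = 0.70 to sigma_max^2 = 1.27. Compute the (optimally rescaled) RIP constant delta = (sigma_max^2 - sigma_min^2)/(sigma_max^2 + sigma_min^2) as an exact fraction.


lambda_max - lambda_min = 1.27 - 0.70 = 0.57.
lambda_max + lambda_min = 1.27 + 0.70 = 1.97.
delta = 0.57/1.97 = 57/197.

57/197


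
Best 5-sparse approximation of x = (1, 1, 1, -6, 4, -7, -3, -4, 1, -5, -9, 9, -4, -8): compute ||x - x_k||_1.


Sorted |x_i| descending: [9, 9, 8, 7, 6, 5, 4, 4, 4, 3, 1, 1, 1, 1]
Keep top 5: [9, 9, 8, 7, 6]
Tail entries: [5, 4, 4, 4, 3, 1, 1, 1, 1]
L1 error = sum of tail = 24.

24


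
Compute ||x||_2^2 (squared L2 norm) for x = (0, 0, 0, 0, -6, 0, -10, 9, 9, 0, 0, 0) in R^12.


Non-zero entries: [(4, -6), (6, -10), (7, 9), (8, 9)]
Squares: [36, 100, 81, 81]
||x||_2^2 = sum = 298.

298


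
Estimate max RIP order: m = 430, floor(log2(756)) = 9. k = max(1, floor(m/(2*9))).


floor(log2(756)) = 9.
2*9 = 18.
m/(2*floor(log2(n))) = 430/18 ≈ 23.8889.
floor = 23.
k = max(1, 23) = 23.

23


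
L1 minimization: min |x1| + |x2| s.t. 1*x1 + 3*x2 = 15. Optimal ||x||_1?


Axis intercepts:
  x1 = 15, x2 = 0: L1 = 15
  x1 = 0, x2 = 5: L1 = 5
x* = (0, 5)
||x*||_1 = 5.

5


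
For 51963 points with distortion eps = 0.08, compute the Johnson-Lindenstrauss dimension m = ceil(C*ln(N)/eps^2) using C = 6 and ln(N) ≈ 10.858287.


ln(51963) ≈ 10.858287.
eps^2 = 0.08^2 = 0.0064.
C*ln(N)/eps^2 ≈ 6*10.858287/0.0064 ≈ 10179.6441.
m = ceil(10179.6441) = 10180.

10180


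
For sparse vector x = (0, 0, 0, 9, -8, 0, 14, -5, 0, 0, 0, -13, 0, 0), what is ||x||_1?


Non-zero entries: [(3, 9), (4, -8), (6, 14), (7, -5), (11, -13)]
Absolute values: [9, 8, 14, 5, 13]
||x||_1 = sum = 49.

49


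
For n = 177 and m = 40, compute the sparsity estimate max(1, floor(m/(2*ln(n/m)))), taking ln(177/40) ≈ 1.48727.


n/m = 177/40.
ln(n/m) ≈ 1.48727.
2*ln(n/m) ≈ 2.97454.
m/(2*ln(n/m)) ≈ 40/2.97454 ≈ 13.4475.
floor = 13.
k_max = max(1, 13) = 13.

13


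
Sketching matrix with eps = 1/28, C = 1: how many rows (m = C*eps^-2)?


1/eps = 28.
(1/eps)^2 = 784.
m = 1*784 = 784.

784


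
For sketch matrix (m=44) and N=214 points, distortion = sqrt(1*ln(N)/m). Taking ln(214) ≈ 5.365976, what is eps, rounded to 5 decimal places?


ln(214) ≈ 5.365976.
1*ln(N)/m ≈ 1*5.365976/44 ≈ 0.121954.
eps = sqrt(0.121954) ≈ 0.3492191 ≈ 0.34922.

0.34922


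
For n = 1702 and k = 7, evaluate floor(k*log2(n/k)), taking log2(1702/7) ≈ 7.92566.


log2(n/k) = log2(1702/7) ≈ 7.92566.
k*log2(n/k) ≈ 7*7.92566 = 55.47962.
floor(55.47962) = 55.

55


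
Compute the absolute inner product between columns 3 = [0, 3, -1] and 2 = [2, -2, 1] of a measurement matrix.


Inner product: 0*2 + 3*-2 + -1*1
Products: [0, -6, -1]
Sum = -7.
|dot| = 7.

7


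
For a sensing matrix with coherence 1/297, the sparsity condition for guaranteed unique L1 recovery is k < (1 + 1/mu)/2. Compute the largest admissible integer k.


1/mu = 297.
1 + 1/mu = 298.
(1 + 1/mu)/2 = 149 is an integer and the inequality is strict, so k_max = 149 - 1 = 148.

148


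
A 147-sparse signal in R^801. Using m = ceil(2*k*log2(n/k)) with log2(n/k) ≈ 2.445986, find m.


log2(n/k) = log2(801/147) ≈ 2.445986.
2*k*log2(n/k) ≈ 2*147*2.445986 = 719.119884.
m = ceil(719.119884) = 720.

720


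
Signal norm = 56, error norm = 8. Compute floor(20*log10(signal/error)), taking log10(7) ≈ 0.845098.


||x||/||e|| = 56/8 = 7.
log10(7) ≈ 0.845098.
20*log10(||x||/||e||) ≈ 20*0.845098 = 16.90196.
floor(16.90196) = 16.

16


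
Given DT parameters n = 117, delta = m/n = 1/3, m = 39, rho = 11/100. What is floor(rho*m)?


m = 1/3*117 = 39.
rho = 11/100.
rho*m = 11/100*39 = 4.29.
k = floor(4.29) = 4.

4


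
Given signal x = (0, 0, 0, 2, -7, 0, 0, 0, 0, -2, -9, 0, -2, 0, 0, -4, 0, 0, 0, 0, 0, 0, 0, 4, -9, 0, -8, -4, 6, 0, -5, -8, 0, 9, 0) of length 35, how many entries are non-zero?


Non-zero positions: [3, 4, 9, 10, 12, 15, 23, 24, 26, 27, 28, 30, 31, 33].
Sparsity = 14.

14


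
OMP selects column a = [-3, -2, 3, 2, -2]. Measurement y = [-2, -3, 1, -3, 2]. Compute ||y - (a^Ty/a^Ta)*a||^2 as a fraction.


a^T a = 30.
a^T y = 5.
coeff = 5/30 = 1/6.
||r||^2 = 157/6.

157/6


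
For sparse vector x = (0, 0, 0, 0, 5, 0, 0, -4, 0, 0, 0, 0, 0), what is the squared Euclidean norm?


Non-zero entries: [(4, 5), (7, -4)]
Squares: [25, 16]
||x||_2^2 = sum = 41.

41


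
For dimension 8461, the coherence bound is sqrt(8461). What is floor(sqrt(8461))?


91^2 = 8281 <= 8461 < 8464 = 92^2, so 91 <= sqrt(8461) < 92.
floor(sqrt(8461)) = 91.

91


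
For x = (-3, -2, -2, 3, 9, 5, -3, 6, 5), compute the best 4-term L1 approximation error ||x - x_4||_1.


Sorted |x_i| descending: [9, 6, 5, 5, 3, 3, 3, 2, 2]
Keep top 4: [9, 6, 5, 5]
Tail entries: [3, 3, 3, 2, 2]
L1 error = sum of tail = 13.

13


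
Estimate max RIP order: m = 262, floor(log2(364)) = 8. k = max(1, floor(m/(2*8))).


floor(log2(364)) = 8.
2*8 = 16.
m/(2*floor(log2(n))) = 262/16 ≈ 16.375.
floor = 16.
k = max(1, 16) = 16.

16


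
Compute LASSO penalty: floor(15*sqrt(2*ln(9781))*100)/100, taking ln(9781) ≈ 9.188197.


ln(9781) ≈ 9.188197.
2*ln(n) ≈ 18.376394.
sqrt(2*ln(n)) ≈ sqrt(18.376394) ≈ 4.28677.
lambda ≈ 15*4.28677 = 64.30155.
floor(lambda*100)/100 = 64.30.

64.30


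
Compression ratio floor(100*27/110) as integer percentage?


100*m/n = 100*27/110 ≈ 24.5455.
floor = 24.

24


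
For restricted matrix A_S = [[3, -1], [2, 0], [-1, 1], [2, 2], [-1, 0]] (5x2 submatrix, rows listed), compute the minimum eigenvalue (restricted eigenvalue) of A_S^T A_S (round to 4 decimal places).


A_S^T A_S = [[19, 0], [0, 6]].
trace = 25.
det = 114.
disc = trace^2 - 4*det = 625 - 4*114 = 169.
sqrt(169) = 13.
lam_min = (25 - 13)/2 = 6 = 6.0000.

6.0000


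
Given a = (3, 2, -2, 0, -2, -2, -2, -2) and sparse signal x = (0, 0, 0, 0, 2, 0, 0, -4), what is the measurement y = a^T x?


Non-zero terms: ['-2*2', '-2*-4']
Products: [-4, 8]
y = sum = 4.

4


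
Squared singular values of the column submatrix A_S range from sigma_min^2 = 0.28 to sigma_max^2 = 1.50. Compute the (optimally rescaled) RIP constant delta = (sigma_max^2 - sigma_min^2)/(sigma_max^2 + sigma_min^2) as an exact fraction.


lambda_max - lambda_min = 1.50 - 0.28 = 1.22.
lambda_max + lambda_min = 1.50 + 0.28 = 1.78.
delta = 1.22/1.78 = 122/178 = 61/89.

61/89


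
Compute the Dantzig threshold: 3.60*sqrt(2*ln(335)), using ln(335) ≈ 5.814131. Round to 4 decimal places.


ln(335) ≈ 5.814131.
2*ln(n) ≈ 11.628262.
sqrt(2*ln(n)) ≈ sqrt(11.628262) ≈ 3.410024.
threshold ≈ 3.60*3.410024 = 12.2760864 ≈ 12.2761.

12.2761


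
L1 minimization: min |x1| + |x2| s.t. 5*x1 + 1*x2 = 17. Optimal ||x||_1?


Axis intercepts:
  x1 = 17/5, x2 = 0: L1 = 17/5
  x1 = 0, x2 = 17: L1 = 17
x* = (17/5, 0)
||x*||_1 = 17/5.

17/5


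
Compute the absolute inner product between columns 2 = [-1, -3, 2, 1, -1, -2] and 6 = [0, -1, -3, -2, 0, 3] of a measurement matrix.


Inner product: -1*0 + -3*-1 + 2*-3 + 1*-2 + -1*0 + -2*3
Products: [0, 3, -6, -2, 0, -6]
Sum = -11.
|dot| = 11.

11


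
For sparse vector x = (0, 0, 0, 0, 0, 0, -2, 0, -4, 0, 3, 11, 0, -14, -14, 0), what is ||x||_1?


Non-zero entries: [(6, -2), (8, -4), (10, 3), (11, 11), (13, -14), (14, -14)]
Absolute values: [2, 4, 3, 11, 14, 14]
||x||_1 = sum = 48.

48


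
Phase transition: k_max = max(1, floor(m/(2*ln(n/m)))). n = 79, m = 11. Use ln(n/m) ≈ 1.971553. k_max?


n/m = 79/11.
ln(n/m) ≈ 1.971553.
2*ln(n/m) ≈ 3.943106.
m/(2*ln(n/m)) ≈ 11/3.943106 ≈ 2.7897.
floor = 2.
k_max = max(1, 2) = 2.

2


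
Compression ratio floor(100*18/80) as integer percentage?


100*m/n = 100*18/80 ≈ 22.5.
floor = 22.

22


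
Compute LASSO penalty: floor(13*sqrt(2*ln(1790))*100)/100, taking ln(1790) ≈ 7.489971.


ln(1790) ≈ 7.489971.
2*ln(n) ≈ 14.979942.
sqrt(2*ln(n)) ≈ sqrt(14.979942) ≈ 3.870393.
lambda ≈ 13*3.870393 = 50.315109.
floor(lambda*100)/100 = 50.31.

50.31


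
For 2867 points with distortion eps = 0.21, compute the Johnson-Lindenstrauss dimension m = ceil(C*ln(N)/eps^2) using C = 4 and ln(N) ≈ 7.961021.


ln(2867) ≈ 7.961021.
eps^2 = 0.21^2 = 0.0441.
C*ln(N)/eps^2 ≈ 4*7.961021/0.0441 ≈ 722.0881.
m = ceil(722.0881) = 723.

723


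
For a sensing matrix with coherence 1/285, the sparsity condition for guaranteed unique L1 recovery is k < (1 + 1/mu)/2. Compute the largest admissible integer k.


1/mu = 285.
1 + 1/mu = 286.
(1 + 1/mu)/2 = 143 is an integer and the inequality is strict, so k_max = 143 - 1 = 142.

142


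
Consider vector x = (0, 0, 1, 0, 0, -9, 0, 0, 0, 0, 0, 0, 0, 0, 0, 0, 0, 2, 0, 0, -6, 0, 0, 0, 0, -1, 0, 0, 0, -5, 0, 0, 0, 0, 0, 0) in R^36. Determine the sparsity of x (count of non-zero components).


Non-zero positions: [2, 5, 17, 20, 25, 29].
Sparsity = 6.

6


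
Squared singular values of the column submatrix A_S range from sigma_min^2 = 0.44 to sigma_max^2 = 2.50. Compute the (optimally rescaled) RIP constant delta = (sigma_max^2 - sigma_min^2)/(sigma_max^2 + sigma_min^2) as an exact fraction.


lambda_max - lambda_min = 2.50 - 0.44 = 2.06.
lambda_max + lambda_min = 2.50 + 0.44 = 2.94.
delta = 2.06/2.94 = 206/294 = 103/147.

103/147


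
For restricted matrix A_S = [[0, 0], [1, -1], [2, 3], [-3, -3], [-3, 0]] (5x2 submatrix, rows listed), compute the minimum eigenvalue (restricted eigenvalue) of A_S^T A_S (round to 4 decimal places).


A_S^T A_S = [[23, 14], [14, 19]].
trace = 42.
det = 241.
disc = trace^2 - 4*det = 1764 - 4*241 = 800.
sqrt(800) ≈ 28.284271.
lam_min = (42 - sqrt(800))/2 ≈ (42 - 28.284271)/2 = 6.8578645 ≈ 6.8579.

6.8579


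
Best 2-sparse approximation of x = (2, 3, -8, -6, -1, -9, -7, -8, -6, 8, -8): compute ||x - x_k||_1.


Sorted |x_i| descending: [9, 8, 8, 8, 8, 7, 6, 6, 3, 2, 1]
Keep top 2: [9, 8]
Tail entries: [8, 8, 8, 7, 6, 6, 3, 2, 1]
L1 error = sum of tail = 49.

49


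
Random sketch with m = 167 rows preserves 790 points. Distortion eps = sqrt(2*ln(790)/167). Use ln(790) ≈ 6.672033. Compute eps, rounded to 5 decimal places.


ln(790) ≈ 6.672033.
2*ln(N)/m ≈ 2*6.672033/167 ≈ 0.07990459.
eps = sqrt(0.07990459) ≈ 0.282674 ≈ 0.28267.

0.28267


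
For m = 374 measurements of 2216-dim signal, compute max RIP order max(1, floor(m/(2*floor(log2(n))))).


floor(log2(2216)) = 11.
2*11 = 22.
m/(2*floor(log2(n))) = 374/22 ≈ 17.0.
floor = 17.
k = max(1, 17) = 17.

17


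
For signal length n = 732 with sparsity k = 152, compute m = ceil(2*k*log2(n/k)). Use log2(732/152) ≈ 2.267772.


log2(n/k) = log2(732/152) ≈ 2.267772.
2*k*log2(n/k) ≈ 2*152*2.267772 = 689.402688.
m = ceil(689.402688) = 690.

690


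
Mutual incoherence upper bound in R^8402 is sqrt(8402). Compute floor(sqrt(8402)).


91^2 = 8281 <= 8402 < 8464 = 92^2, so 91 <= sqrt(8402) < 92.
floor(sqrt(8402)) = 91.

91


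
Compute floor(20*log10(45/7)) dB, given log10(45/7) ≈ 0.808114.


||x||/||e|| = 45/7.
log10(45/7) ≈ 0.808114.
20*log10(||x||/||e||) ≈ 20*0.808114 = 16.16228.
floor(16.16228) = 16.

16


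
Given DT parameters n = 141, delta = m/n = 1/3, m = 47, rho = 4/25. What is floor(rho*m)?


m = 1/3*141 = 47.
rho = 4/25.
rho*m = 4/25*47 = 7.52.
k = floor(7.52) = 7.

7


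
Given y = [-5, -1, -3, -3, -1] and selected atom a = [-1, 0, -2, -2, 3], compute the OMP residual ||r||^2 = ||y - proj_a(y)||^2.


a^T a = 18.
a^T y = 14.
coeff = 14/18 = 7/9.
||r||^2 = 307/9.

307/9


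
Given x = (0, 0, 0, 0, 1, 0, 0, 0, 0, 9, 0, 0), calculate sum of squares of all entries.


Non-zero entries: [(4, 1), (9, 9)]
Squares: [1, 81]
||x||_2^2 = sum = 82.

82


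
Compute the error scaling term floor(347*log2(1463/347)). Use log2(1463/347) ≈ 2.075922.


log2(n/k) = log2(1463/347) ≈ 2.075922.
k*log2(n/k) ≈ 347*2.075922 = 720.344934.
floor(720.344934) = 720.

720


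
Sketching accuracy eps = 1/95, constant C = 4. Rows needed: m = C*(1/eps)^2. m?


1/eps = 95.
(1/eps)^2 = 9025.
m = 4*9025 = 36100.

36100


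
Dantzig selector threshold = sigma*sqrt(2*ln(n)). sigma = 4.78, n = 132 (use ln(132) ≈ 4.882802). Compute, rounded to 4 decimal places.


ln(132) ≈ 4.882802.
2*ln(n) ≈ 9.765604.
sqrt(2*ln(n)) ≈ sqrt(9.765604) ≈ 3.124997.
threshold ≈ 4.78*3.124997 = 14.93748566 ≈ 14.9375.

14.9375


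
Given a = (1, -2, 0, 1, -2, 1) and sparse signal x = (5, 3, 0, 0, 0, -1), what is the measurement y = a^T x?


Non-zero terms: ['1*5', '-2*3', '1*-1']
Products: [5, -6, -1]
y = sum = -2.

-2


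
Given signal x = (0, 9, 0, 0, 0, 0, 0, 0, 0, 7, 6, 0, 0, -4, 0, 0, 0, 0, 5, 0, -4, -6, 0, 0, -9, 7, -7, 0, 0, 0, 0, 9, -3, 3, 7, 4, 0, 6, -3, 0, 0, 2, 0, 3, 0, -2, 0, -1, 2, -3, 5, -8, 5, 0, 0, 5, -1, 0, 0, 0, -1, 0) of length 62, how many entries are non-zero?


Non-zero positions: [1, 9, 10, 13, 18, 20, 21, 24, 25, 26, 31, 32, 33, 34, 35, 37, 38, 41, 43, 45, 47, 48, 49, 50, 51, 52, 55, 56, 60].
Sparsity = 29.

29


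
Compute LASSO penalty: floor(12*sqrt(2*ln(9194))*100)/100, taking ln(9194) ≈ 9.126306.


ln(9194) ≈ 9.126306.
2*ln(n) ≈ 18.252612.
sqrt(2*ln(n)) ≈ sqrt(18.252612) ≈ 4.272308.
lambda ≈ 12*4.272308 = 51.267696.
floor(lambda*100)/100 = 51.26.

51.26


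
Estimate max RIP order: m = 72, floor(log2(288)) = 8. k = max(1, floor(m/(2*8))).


floor(log2(288)) = 8.
2*8 = 16.
m/(2*floor(log2(n))) = 72/16 ≈ 4.5.
floor = 4.
k = max(1, 4) = 4.

4


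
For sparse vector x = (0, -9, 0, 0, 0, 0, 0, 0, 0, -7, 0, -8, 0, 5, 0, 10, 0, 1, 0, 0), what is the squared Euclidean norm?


Non-zero entries: [(1, -9), (9, -7), (11, -8), (13, 5), (15, 10), (17, 1)]
Squares: [81, 49, 64, 25, 100, 1]
||x||_2^2 = sum = 320.

320


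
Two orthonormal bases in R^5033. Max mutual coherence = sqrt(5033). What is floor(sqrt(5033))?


70^2 = 4900 <= 5033 < 5041 = 71^2, so 70 <= sqrt(5033) < 71.
floor(sqrt(5033)) = 70.

70


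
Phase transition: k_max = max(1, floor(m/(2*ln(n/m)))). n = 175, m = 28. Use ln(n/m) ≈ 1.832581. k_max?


n/m = 175/28 = 25/4.
ln(n/m) ≈ 1.832581.
2*ln(n/m) ≈ 3.665162.
m/(2*ln(n/m)) ≈ 28/3.665162 ≈ 7.6395.
floor = 7.
k_max = max(1, 7) = 7.

7


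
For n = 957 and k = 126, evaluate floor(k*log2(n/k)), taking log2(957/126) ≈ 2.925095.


log2(n/k) = log2(957/126) ≈ 2.925095.
k*log2(n/k) ≈ 126*2.925095 = 368.56197.
floor(368.56197) = 368.

368


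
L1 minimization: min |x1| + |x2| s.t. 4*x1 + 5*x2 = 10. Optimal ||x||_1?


Axis intercepts:
  x1 = 5/2, x2 = 0: L1 = 5/2
  x1 = 0, x2 = 2: L1 = 2
x* = (0, 2)
||x*||_1 = 2.

2


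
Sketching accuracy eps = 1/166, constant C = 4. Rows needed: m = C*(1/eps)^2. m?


1/eps = 166.
(1/eps)^2 = 27556.
m = 4*27556 = 110224.

110224


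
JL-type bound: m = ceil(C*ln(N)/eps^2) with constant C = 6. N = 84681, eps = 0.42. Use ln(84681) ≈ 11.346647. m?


ln(84681) ≈ 11.346647.
eps^2 = 0.42^2 = 0.1764.
C*ln(N)/eps^2 ≈ 6*11.346647/0.1764 ≈ 385.9404.
m = ceil(385.9404) = 386.

386


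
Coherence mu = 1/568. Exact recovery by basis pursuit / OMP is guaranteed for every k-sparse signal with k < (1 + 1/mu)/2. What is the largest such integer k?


1/mu = 568.
1 + 1/mu = 569.
(1 + 1/mu)/2 = 284.5 is not an integer, so k_max = floor(284.5) = 284.

284


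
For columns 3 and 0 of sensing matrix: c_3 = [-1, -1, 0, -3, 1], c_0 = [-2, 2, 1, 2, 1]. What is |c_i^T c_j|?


Inner product: -1*-2 + -1*2 + 0*1 + -3*2 + 1*1
Products: [2, -2, 0, -6, 1]
Sum = -5.
|dot| = 5.

5


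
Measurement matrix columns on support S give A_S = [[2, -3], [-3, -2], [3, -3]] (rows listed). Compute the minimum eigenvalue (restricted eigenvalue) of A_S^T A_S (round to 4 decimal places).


A_S^T A_S = [[22, -9], [-9, 22]].
trace = 44.
det = 403.
disc = trace^2 - 4*det = 1936 - 4*403 = 324.
sqrt(324) = 18.
lam_min = (44 - 18)/2 = 13 = 13.0000.

13.0000


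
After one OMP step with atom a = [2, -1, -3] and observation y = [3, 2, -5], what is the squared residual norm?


a^T a = 14.
a^T y = 19.
coeff = 19/14 = 19/14.
||r||^2 = 171/14.

171/14


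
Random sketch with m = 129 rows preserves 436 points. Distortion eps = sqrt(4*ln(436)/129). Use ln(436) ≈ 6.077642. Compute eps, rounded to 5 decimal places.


ln(436) ≈ 6.077642.
4*ln(N)/m ≈ 4*6.077642/129 ≈ 0.18845402.
eps = sqrt(0.18845402) ≈ 0.4341129 ≈ 0.43411.

0.43411


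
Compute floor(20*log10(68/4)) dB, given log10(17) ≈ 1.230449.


||x||/||e|| = 68/4 = 17.
log10(17) ≈ 1.230449.
20*log10(||x||/||e||) ≈ 20*1.230449 = 24.60898.
floor(24.60898) = 24.

24


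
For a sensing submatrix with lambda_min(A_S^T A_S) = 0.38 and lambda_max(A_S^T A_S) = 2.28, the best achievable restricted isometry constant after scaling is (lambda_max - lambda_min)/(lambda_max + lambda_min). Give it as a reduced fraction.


lambda_max - lambda_min = 2.28 - 0.38 = 1.90.
lambda_max + lambda_min = 2.28 + 0.38 = 2.66.
delta = 1.90/2.66 = 190/266 = 5/7.

5/7


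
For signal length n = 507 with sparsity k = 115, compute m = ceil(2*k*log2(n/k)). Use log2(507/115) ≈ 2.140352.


log2(n/k) = log2(507/115) ≈ 2.140352.
2*k*log2(n/k) ≈ 2*115*2.140352 = 492.28096.
m = ceil(492.28096) = 493.

493


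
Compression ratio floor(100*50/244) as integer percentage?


100*m/n = 100*50/244 ≈ 20.4918.
floor = 20.

20


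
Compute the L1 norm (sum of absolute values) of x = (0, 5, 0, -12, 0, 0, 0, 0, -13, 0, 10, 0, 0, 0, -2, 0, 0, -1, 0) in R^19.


Non-zero entries: [(1, 5), (3, -12), (8, -13), (10, 10), (14, -2), (17, -1)]
Absolute values: [5, 12, 13, 10, 2, 1]
||x||_1 = sum = 43.

43


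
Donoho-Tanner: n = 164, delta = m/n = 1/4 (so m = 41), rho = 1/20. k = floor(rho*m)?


m = 1/4*164 = 41.
rho = 1/20.
rho*m = 1/20*41 = 2.05.
k = floor(2.05) = 2.

2


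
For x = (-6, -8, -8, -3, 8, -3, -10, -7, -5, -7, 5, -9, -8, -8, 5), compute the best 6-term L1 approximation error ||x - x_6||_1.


Sorted |x_i| descending: [10, 9, 8, 8, 8, 8, 8, 7, 7, 6, 5, 5, 5, 3, 3]
Keep top 6: [10, 9, 8, 8, 8, 8]
Tail entries: [8, 7, 7, 6, 5, 5, 5, 3, 3]
L1 error = sum of tail = 49.

49


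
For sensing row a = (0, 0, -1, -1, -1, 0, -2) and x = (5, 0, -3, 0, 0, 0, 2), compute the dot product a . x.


Non-zero terms: ['0*5', '-1*-3', '-2*2']
Products: [0, 3, -4]
y = sum = -1.

-1


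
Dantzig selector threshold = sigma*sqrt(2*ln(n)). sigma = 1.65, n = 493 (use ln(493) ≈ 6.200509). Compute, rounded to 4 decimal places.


ln(493) ≈ 6.200509.
2*ln(n) ≈ 12.401018.
sqrt(2*ln(n)) ≈ sqrt(12.401018) ≈ 3.521508.
threshold ≈ 1.65*3.521508 = 5.8104882 ≈ 5.8105.

5.8105


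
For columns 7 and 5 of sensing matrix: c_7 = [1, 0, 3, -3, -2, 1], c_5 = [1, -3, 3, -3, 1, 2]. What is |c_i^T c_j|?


Inner product: 1*1 + 0*-3 + 3*3 + -3*-3 + -2*1 + 1*2
Products: [1, 0, 9, 9, -2, 2]
Sum = 19.
|dot| = 19.

19


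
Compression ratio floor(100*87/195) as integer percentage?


100*m/n = 100*87/195 ≈ 44.6154.
floor = 44.

44


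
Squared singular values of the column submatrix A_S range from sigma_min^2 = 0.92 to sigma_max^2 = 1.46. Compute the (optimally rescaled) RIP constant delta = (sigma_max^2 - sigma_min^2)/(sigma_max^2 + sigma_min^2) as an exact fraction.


lambda_max - lambda_min = 1.46 - 0.92 = 0.54.
lambda_max + lambda_min = 1.46 + 0.92 = 2.38.
delta = 0.54/2.38 = 54/238 = 27/119.

27/119


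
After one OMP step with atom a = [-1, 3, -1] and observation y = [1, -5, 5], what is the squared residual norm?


a^T a = 11.
a^T y = -21.
coeff = -21/11 = -21/11.
||r||^2 = 120/11.

120/11


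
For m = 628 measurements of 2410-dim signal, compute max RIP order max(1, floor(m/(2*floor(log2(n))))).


floor(log2(2410)) = 11.
2*11 = 22.
m/(2*floor(log2(n))) = 628/22 ≈ 28.5455.
floor = 28.
k = max(1, 28) = 28.

28


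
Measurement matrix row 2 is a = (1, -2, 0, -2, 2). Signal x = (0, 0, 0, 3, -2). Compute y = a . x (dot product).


Non-zero terms: ['-2*3', '2*-2']
Products: [-6, -4]
y = sum = -10.

-10


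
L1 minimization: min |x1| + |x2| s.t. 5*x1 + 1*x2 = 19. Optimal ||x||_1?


Axis intercepts:
  x1 = 19/5, x2 = 0: L1 = 19/5
  x1 = 0, x2 = 19: L1 = 19
x* = (19/5, 0)
||x*||_1 = 19/5.

19/5


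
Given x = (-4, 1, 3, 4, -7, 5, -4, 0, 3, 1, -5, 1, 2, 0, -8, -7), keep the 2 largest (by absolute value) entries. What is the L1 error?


Sorted |x_i| descending: [8, 7, 7, 5, 5, 4, 4, 4, 3, 3, 2, 1, 1, 1, 0, 0]
Keep top 2: [8, 7]
Tail entries: [7, 5, 5, 4, 4, 4, 3, 3, 2, 1, 1, 1, 0, 0]
L1 error = sum of tail = 40.

40


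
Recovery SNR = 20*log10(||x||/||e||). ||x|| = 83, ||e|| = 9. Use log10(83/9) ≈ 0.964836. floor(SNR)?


||x||/||e|| = 83/9.
log10(83/9) ≈ 0.964836.
20*log10(||x||/||e||) ≈ 20*0.964836 = 19.29672.
floor(19.29672) = 19.

19


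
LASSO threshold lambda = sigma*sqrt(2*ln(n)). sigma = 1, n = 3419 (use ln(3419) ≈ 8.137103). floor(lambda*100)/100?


ln(3419) ≈ 8.137103.
2*ln(n) ≈ 16.274206.
sqrt(2*ln(n)) ≈ sqrt(16.274206) ≈ 4.03413.
lambda ≈ 1*4.03413 = 4.03413.
floor(lambda*100)/100 = 4.03.

4.03


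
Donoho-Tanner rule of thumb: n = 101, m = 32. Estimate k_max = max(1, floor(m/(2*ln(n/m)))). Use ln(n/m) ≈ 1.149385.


n/m = 101/32.
ln(n/m) ≈ 1.149385.
2*ln(n/m) ≈ 2.29877.
m/(2*ln(n/m)) ≈ 32/2.29877 ≈ 13.9205.
floor = 13.
k_max = max(1, 13) = 13.

13


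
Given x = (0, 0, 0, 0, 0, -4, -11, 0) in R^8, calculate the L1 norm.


Non-zero entries: [(5, -4), (6, -11)]
Absolute values: [4, 11]
||x||_1 = sum = 15.

15


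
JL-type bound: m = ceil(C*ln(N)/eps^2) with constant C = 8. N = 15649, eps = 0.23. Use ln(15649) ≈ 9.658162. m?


ln(15649) ≈ 9.658162.
eps^2 = 0.23^2 = 0.0529.
C*ln(N)/eps^2 ≈ 8*9.658162/0.0529 ≈ 1460.5916.
m = ceil(1460.5916) = 1461.

1461


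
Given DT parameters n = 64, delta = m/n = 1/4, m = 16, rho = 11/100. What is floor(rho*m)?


m = 1/4*64 = 16.
rho = 11/100.
rho*m = 11/100*16 = 1.76.
k = floor(1.76) = 1.

1


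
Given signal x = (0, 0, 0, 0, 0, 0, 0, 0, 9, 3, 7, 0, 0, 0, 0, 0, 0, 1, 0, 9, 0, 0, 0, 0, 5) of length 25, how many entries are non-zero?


Non-zero positions: [8, 9, 10, 17, 19, 24].
Sparsity = 6.

6


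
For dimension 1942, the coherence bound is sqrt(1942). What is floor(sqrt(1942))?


44^2 = 1936 <= 1942 < 2025 = 45^2, so 44 <= sqrt(1942) < 45.
floor(sqrt(1942)) = 44.

44


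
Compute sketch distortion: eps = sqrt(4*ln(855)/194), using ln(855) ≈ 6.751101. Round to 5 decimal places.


ln(855) ≈ 6.751101.
4*ln(N)/m ≈ 4*6.751101/194 ≈ 0.13919796.
eps = sqrt(0.13919796) ≈ 0.3730924 ≈ 0.37309.

0.37309
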